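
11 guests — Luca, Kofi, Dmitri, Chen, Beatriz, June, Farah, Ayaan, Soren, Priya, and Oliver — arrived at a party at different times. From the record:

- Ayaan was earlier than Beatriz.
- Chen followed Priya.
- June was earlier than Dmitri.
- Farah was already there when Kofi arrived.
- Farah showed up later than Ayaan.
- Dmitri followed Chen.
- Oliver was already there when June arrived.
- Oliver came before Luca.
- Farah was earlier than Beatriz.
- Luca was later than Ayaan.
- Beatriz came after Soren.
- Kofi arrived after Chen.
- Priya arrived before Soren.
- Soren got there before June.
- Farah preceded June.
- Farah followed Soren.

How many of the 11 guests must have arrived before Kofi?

Directly stated before Kofi: Chen and Farah.
Ayaan reaches Kofi via Ayaan → Farah → Kofi.
Priya reaches Kofi via Priya → Chen → Kofi.
Soren reaches Kofi via Soren → Farah → Kofi.
No chain forces June (or any of the others) ahead of Kofi.
That's Ayaan, Chen, Farah, Priya, and Soren — 5 in all.

5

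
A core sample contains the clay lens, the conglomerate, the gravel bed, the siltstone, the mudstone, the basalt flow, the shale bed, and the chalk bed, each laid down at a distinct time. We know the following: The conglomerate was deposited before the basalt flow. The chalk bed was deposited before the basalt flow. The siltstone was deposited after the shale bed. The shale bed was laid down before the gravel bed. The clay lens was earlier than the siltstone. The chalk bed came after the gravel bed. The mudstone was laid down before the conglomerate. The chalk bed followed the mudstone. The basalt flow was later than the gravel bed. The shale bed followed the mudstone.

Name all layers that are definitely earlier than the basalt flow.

the chalk bed, the conglomerate, the gravel bed, the mudstone, the shale bed

Directly stated before the basalt flow: the chalk bed, the conglomerate, and the gravel bed.
The mudstone reaches the basalt flow via the mudstone → the conglomerate → the basalt flow.
The shale bed reaches the basalt flow via the shale bed → the gravel bed → the basalt flow.
No chain forces the clay lens (or any of the others) ahead of the basalt flow.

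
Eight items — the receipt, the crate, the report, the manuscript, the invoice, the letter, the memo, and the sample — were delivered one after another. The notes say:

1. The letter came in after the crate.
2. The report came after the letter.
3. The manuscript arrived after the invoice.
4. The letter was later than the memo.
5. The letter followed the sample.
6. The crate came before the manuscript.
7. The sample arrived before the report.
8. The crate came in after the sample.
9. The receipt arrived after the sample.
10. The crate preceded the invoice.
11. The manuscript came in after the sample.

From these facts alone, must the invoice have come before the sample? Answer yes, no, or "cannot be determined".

no

Tracing the constraints gives the sample → the crate → the invoice, so the sample must come before the invoice.
That means the invoice cannot be before the sample.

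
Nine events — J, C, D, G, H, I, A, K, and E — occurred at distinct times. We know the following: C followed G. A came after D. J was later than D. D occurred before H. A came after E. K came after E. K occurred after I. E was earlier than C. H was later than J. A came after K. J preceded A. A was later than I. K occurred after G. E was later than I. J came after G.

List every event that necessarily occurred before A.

Directly stated before A: D, E, I, J, and K.
G reaches A via G → K → A.

D, E, G, I, J, K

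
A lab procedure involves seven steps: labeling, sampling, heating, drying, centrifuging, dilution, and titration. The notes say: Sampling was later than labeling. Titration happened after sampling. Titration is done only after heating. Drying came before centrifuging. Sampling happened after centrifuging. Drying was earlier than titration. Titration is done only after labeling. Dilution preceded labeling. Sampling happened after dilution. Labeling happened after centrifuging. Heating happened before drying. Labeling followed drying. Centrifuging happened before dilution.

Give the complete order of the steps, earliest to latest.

heating, drying, centrifuging, dilution, labeling, sampling, titration

The constraints fix every adjacent pair, so only one ordering works:
heating → drying → centrifuging → dilution → labeling → sampling → titration.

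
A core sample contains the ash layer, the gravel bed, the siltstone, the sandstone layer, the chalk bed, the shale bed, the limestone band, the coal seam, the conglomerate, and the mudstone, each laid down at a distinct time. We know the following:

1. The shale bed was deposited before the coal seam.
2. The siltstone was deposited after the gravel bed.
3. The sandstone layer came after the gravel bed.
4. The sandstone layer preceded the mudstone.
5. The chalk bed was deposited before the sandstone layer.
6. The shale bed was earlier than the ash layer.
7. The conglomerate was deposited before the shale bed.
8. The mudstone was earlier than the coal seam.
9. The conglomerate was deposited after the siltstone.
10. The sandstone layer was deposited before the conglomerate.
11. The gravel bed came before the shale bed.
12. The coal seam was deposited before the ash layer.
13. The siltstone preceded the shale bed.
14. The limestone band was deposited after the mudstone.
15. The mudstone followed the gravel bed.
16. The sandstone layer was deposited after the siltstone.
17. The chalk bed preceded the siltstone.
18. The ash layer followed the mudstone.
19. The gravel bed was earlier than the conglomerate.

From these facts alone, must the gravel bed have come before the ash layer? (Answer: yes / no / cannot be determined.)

yes

Chain the constraints: the gravel bed → the mudstone → the ash layer. Each link is directly stated, so the gravel bed comes before the ash layer.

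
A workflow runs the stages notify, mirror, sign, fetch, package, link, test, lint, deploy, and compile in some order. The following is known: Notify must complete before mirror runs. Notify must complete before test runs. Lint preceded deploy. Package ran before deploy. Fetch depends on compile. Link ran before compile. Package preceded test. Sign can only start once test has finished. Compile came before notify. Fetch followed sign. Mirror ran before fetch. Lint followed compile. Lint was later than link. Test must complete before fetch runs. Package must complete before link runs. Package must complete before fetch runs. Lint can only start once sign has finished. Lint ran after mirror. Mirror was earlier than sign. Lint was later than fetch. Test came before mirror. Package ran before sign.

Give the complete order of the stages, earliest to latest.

package, link, compile, notify, test, mirror, sign, fetch, lint, deploy

The constraints fix every adjacent pair, so only one ordering works:
package → link → compile → notify → test → mirror → sign → fetch → lint → deploy.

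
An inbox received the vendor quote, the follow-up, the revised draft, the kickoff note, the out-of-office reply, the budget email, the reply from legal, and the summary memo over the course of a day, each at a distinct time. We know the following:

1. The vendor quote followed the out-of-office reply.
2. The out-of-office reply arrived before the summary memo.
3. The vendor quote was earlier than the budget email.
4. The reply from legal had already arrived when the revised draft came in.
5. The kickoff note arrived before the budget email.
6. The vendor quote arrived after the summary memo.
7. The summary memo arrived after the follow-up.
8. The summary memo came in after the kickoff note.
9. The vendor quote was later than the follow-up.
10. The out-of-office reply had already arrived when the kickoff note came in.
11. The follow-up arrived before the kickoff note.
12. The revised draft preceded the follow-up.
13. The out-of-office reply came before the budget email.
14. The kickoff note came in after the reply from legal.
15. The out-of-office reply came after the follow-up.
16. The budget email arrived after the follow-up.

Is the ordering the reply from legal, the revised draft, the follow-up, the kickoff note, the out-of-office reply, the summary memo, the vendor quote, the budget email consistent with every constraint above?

The constraints require the out-of-office reply before the kickoff note, but in the proposed sequence the kickoff note appears ahead of the out-of-office reply. That one violation is enough.

no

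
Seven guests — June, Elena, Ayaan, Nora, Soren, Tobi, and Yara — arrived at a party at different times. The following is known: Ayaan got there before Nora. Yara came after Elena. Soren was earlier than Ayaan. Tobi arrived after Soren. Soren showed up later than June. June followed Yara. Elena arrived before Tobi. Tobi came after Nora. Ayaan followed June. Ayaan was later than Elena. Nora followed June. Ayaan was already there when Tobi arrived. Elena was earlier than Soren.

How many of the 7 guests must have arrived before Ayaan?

4

Directly stated before Ayaan: Elena, June, and Soren.
Yara reaches Ayaan via Yara → June → Ayaan.
No chain forces Tobi (or any of the others) ahead of Ayaan.
That's Elena, June, Soren, and Yara — 4 in all.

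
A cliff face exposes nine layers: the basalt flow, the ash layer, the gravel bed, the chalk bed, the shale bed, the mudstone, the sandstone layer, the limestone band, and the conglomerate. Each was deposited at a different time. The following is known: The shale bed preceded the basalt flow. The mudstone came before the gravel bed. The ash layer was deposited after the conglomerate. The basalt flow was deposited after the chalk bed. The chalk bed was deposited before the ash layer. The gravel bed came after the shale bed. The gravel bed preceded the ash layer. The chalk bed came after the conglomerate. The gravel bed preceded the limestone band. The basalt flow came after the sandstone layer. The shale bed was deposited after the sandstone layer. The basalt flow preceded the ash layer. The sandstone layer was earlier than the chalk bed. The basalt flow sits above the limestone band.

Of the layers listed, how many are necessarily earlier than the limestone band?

4

Directly stated before the limestone band: the gravel bed.
The mudstone reaches the limestone band via the mudstone → the gravel bed → the limestone band.
The sandstone layer reaches the limestone band via the sandstone layer → the shale bed → the gravel bed → the limestone band.
The shale bed reaches the limestone band via the shale bed → the gravel bed → the limestone band.
That's the gravel bed, the mudstone, the sandstone layer, and the shale bed — 4 in all.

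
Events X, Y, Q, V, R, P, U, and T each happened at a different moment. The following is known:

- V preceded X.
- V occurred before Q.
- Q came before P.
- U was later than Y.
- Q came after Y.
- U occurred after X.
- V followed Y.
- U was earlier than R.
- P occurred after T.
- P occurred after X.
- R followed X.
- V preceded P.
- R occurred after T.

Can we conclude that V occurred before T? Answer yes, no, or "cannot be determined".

No chain of stated constraints runs from V to T, and none runs from T to V either.
So the relative order of V and T is not fixed by the given facts.

cannot be determined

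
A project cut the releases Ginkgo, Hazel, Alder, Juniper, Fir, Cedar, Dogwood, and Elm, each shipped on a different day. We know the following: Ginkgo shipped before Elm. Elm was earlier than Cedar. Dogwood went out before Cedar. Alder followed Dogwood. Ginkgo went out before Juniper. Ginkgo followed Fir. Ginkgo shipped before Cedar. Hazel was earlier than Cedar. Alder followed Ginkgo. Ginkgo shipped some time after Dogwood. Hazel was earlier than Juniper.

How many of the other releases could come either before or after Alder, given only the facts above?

4

Forced before Alder: Dogwood, Fir, and Ginkgo.
That leaves Cedar, Elm, Hazel, and Juniper with no forced order relative to Alder — 4.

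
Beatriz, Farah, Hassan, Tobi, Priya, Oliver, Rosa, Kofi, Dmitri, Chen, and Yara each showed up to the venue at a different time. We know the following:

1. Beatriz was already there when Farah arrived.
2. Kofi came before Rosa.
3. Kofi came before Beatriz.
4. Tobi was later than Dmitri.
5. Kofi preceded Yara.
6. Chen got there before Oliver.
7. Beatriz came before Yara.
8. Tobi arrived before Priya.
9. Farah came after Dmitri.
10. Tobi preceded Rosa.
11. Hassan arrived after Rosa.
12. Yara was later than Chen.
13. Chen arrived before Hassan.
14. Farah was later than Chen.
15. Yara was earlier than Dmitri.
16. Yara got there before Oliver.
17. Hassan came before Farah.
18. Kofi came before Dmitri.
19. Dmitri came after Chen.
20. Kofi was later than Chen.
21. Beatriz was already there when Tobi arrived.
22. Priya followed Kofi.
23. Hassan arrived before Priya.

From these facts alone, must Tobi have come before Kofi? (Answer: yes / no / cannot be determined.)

no

Tracing the constraints gives Kofi → Dmitri → Tobi, so Kofi must come before Tobi.
That means Tobi cannot be before Kofi.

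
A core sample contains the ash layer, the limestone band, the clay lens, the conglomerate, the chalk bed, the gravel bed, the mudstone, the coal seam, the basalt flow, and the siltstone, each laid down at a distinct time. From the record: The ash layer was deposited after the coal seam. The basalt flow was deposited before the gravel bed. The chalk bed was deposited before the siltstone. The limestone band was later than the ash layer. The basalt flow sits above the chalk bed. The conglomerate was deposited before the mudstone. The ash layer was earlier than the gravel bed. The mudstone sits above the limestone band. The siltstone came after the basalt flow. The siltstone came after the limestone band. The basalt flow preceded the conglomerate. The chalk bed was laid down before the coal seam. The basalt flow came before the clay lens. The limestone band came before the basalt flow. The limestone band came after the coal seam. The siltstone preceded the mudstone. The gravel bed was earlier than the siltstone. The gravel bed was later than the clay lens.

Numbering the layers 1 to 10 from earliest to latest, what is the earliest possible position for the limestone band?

4

The ash layer, the chalk bed, and the coal seam must all come before the limestone band — 3 forced predecessors.
Nothing else is forced ahead of the limestone band, so its earliest slot is position 3 + 1 = 4.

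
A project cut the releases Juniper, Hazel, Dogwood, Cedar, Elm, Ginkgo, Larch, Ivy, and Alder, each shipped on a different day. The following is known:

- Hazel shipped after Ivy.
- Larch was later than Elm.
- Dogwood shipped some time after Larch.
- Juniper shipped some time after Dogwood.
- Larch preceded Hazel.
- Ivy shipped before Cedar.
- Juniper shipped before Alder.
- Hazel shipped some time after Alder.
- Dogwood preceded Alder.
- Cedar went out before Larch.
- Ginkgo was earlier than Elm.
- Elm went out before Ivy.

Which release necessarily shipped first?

Ginkgo

Ginkgo has a chain of constraints placing it before every other release, so Ginkgo must be first.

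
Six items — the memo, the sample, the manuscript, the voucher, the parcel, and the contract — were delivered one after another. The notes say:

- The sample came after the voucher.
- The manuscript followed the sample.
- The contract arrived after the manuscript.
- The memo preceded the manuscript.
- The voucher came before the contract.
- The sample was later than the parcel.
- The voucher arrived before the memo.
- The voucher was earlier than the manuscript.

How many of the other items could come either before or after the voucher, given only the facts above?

1

Forced after the voucher: the contract, the manuscript, the memo, and the sample.
That leaves the parcel with no forced order relative to the voucher — 1.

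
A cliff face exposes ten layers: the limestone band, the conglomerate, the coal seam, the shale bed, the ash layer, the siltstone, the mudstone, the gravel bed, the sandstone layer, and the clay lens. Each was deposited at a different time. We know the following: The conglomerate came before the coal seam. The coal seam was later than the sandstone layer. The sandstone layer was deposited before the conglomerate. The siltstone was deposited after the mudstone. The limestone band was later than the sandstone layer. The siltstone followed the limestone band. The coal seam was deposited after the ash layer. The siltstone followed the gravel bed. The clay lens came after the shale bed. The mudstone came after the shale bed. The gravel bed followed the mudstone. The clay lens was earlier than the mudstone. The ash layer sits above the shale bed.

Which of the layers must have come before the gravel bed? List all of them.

Directly stated before the gravel bed: the mudstone.
The clay lens reaches the gravel bed via the clay lens → the mudstone → the gravel bed.
The shale bed reaches the gravel bed via the shale bed → the mudstone → the gravel bed.

the clay lens, the mudstone, the shale bed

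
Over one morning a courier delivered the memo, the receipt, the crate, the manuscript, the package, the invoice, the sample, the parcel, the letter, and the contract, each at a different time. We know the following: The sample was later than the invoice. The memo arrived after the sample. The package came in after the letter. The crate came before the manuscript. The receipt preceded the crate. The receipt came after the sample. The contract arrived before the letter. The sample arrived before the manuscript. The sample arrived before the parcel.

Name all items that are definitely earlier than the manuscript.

Directly stated before the manuscript: the crate and the sample.
The invoice reaches the manuscript via the invoice → the sample → the manuscript.
The receipt reaches the manuscript via the receipt → the crate → the manuscript.
No chain forces the letter (or any of the others) ahead of the manuscript.

the crate, the invoice, the receipt, the sample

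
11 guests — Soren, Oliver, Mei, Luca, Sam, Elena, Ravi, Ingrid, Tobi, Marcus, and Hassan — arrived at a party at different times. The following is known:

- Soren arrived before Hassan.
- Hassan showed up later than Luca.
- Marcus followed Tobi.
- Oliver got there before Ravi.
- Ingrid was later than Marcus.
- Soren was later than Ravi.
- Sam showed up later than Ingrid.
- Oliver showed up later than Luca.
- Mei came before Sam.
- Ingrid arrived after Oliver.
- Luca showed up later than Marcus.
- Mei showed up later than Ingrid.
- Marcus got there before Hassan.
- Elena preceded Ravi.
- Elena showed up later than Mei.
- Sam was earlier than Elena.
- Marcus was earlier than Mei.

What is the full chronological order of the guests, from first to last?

Tobi, Marcus, Luca, Oliver, Ingrid, Mei, Sam, Elena, Ravi, Soren, Hassan

The constraints fix every adjacent pair, so only one ordering works:
Tobi → Marcus → Luca → Oliver → Ingrid → Mei → Sam → Elena → Ravi → Soren → Hassan.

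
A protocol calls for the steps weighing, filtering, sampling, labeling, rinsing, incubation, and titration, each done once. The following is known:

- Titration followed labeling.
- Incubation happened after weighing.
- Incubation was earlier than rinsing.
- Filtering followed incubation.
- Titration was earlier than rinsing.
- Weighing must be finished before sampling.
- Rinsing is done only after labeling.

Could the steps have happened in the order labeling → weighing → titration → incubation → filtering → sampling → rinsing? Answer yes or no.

Check each stated constraint against the proposed order — e.g. weighing is ahead of sampling; labeling is ahead of rinsing. Every pair is in the required order; nothing is violated.

yes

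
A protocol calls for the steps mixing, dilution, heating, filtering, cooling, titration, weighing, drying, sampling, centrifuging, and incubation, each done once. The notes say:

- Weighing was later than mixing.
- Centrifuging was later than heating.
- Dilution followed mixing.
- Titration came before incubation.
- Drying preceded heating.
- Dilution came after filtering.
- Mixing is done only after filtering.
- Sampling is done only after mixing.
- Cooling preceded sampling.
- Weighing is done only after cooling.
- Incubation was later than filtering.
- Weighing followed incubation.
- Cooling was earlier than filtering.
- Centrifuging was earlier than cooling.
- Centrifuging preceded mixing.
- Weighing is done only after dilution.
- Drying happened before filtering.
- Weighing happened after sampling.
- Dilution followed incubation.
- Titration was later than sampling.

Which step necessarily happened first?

drying

Drying has a chain of constraints placing it before every other step, so drying must be first.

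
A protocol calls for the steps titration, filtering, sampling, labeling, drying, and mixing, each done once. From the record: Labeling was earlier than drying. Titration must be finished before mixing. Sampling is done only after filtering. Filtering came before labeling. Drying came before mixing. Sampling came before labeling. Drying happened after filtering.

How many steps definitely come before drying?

Directly stated before drying: filtering and labeling.
Sampling reaches drying via sampling → labeling → drying.
That's filtering, labeling, and sampling — 3 in all.

3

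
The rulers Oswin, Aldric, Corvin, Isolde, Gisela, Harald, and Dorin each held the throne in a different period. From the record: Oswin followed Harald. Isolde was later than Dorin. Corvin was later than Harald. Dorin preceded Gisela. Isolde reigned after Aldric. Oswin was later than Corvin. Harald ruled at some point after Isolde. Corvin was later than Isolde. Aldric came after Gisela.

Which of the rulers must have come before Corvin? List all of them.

Directly stated before Corvin: Harald and Isolde.
Aldric reaches Corvin via Aldric → Isolde → Corvin.
Dorin reaches Corvin via Dorin → Isolde → Corvin.
Gisela reaches Corvin via Gisela → Aldric → Isolde → Corvin.

Aldric, Dorin, Gisela, Harald, Isolde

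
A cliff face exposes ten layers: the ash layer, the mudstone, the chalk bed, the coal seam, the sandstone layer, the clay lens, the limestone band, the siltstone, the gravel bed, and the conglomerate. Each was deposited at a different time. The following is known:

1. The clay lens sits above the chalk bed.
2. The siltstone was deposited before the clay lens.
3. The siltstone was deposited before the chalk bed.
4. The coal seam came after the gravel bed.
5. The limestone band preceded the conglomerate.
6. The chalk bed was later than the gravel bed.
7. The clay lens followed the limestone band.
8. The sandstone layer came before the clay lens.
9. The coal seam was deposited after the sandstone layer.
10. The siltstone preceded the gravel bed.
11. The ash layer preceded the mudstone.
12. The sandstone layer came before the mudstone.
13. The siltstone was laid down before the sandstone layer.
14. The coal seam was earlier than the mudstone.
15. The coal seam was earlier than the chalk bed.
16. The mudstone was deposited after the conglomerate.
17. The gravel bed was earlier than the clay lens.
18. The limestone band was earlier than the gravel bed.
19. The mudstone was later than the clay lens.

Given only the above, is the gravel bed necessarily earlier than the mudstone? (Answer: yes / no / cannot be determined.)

Chain the constraints: the gravel bed → the clay lens → the mudstone. Each link is directly stated, so the gravel bed comes before the mudstone.

yes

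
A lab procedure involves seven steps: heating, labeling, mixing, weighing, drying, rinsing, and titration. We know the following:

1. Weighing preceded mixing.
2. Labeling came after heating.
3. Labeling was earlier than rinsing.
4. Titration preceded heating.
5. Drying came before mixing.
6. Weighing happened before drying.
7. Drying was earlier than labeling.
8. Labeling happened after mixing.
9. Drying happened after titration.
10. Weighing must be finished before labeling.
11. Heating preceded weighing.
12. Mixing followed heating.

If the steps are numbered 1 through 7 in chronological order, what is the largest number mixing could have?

5

Mixing must come before labeling and rinsing — 2 steps forced after it.
Everything else can be placed before mixing in some valid order, so mixing can sit as late as position 7 − 2 = 5.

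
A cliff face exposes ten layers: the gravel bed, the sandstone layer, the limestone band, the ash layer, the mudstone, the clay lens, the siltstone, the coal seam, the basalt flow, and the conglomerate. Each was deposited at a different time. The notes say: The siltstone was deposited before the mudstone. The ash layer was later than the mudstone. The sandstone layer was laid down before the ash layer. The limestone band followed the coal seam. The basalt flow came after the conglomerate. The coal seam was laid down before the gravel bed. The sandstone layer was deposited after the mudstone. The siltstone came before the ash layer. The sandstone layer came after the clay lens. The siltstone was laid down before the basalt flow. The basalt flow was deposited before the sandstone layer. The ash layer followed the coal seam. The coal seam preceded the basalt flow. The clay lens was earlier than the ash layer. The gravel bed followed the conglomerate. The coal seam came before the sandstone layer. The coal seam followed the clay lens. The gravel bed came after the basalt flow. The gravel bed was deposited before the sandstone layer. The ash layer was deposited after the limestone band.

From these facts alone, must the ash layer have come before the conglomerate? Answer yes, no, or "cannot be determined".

Tracing the constraints gives the conglomerate → the gravel bed → the sandstone layer → the ash layer, so the conglomerate must come before the ash layer.
That means the ash layer cannot be before the conglomerate.

no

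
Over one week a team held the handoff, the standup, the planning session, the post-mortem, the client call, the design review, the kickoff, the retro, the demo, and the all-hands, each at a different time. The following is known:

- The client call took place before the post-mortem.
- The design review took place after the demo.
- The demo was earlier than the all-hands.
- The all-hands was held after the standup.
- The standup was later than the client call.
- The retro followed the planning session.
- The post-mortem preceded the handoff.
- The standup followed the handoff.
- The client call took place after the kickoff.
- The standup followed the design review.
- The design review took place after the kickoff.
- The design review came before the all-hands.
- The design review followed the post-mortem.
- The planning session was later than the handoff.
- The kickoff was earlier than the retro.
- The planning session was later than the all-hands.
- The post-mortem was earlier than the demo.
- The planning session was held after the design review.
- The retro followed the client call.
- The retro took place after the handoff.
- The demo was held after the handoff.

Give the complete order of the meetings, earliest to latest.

the kickoff, the client call, the post-mortem, the handoff, the demo, the design review, the standup, the all-hands, the planning session, the retro

The constraints fix every adjacent pair, so only one ordering works:
the kickoff → the client call → the post-mortem → the handoff → the demo → the design review → the standup → the all-hands → the planning session → the retro.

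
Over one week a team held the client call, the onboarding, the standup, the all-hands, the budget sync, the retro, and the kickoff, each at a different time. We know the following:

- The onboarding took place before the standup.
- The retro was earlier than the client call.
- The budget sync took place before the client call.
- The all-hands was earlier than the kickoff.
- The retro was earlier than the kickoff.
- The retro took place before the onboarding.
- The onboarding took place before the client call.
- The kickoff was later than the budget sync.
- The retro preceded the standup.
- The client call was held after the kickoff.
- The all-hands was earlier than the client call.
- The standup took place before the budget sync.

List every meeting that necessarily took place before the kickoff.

the all-hands, the budget sync, the onboarding, the retro, the standup

Directly stated before the kickoff: the all-hands, the budget sync, and the retro.
The onboarding reaches the kickoff via the onboarding → the standup → the budget sync → the kickoff.
The standup reaches the kickoff via the standup → the budget sync → the kickoff.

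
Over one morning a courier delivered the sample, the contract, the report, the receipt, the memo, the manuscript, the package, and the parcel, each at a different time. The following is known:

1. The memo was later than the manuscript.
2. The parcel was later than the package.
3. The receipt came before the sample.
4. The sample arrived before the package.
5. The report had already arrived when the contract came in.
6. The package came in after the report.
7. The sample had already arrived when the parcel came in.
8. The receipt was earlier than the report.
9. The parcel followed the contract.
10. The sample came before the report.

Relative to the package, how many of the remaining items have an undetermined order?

3

Forced before the package: the receipt, the report, and the sample; forced after the package: the parcel.
That leaves the contract, the manuscript, and the memo with no forced order relative to the package — 3.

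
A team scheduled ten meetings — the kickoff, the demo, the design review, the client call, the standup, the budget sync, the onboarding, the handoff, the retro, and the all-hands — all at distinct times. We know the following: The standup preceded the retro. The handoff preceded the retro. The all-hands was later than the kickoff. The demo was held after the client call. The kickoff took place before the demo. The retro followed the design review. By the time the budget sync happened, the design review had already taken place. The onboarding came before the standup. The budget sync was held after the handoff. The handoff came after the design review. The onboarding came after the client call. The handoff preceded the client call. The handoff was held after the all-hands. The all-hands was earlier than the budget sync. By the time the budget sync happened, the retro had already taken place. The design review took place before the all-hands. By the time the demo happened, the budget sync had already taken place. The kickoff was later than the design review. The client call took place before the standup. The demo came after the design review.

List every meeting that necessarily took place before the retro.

Directly stated before the retro: the design review, the handoff, and the standup.
The all-hands reaches the retro via the all-hands → the handoff → the retro.
The client call reaches the retro via the client call → the standup → the retro.
The kickoff reaches the retro via the kickoff → the all-hands → the handoff → the retro.
Likewise the onboarding reaches the retro by chaining the stated constraints.
No chain forces the demo (or any of the others) ahead of the retro.

the all-hands, the client call, the design review, the handoff, the kickoff, the onboarding, the standup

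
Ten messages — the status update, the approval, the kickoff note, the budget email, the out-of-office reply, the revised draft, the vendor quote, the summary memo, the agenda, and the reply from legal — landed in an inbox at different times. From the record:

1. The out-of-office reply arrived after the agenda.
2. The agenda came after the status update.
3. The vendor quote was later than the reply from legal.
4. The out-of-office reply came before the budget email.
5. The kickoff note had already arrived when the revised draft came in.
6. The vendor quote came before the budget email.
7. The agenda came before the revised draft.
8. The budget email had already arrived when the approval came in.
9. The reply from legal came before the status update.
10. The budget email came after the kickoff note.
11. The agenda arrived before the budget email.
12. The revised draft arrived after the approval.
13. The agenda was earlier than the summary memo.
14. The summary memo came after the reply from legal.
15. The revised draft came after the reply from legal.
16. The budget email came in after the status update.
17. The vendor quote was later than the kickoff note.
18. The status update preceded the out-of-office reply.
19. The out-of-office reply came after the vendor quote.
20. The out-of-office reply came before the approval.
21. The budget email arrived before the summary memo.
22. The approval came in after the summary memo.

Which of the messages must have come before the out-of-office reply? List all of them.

the agenda, the kickoff note, the reply from legal, the status update, the vendor quote

Directly stated before the out-of-office reply: the agenda, the status update, and the vendor quote.
The kickoff note reaches the out-of-office reply via the kickoff note → the vendor quote → the out-of-office reply.
The reply from legal reaches the out-of-office reply via the reply from legal → the vendor quote → the out-of-office reply.
No chain forces the budget email (or any of the others) ahead of the out-of-office reply.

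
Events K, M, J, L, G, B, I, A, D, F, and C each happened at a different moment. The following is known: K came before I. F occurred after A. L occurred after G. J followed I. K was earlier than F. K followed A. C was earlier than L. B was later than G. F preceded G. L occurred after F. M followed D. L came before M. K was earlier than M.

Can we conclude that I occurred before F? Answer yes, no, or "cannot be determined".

No chain of stated constraints runs from I to F, and none runs from F to I either.
So the relative order of I and F is not fixed by the given facts.

cannot be determined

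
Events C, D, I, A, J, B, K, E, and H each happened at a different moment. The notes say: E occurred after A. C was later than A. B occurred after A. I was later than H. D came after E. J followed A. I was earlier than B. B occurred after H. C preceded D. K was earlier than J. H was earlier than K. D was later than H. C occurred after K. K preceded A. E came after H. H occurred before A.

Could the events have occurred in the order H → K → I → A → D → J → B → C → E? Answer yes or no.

no

The constraints require C before D, but in the proposed sequence D appears ahead of C. That one violation is enough.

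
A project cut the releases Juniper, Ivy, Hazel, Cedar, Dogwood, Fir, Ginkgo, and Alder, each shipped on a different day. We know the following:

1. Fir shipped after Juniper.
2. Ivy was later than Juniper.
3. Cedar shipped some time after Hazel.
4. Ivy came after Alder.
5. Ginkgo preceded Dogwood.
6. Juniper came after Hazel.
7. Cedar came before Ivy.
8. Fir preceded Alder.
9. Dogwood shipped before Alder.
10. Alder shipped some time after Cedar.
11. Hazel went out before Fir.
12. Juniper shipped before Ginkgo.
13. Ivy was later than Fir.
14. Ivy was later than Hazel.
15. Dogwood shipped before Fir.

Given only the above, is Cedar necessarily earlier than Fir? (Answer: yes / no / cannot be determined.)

No chain of stated constraints runs from Cedar to Fir, and none runs from Fir to Cedar either.
So the relative order of Cedar and Fir is not fixed by the given facts.

cannot be determined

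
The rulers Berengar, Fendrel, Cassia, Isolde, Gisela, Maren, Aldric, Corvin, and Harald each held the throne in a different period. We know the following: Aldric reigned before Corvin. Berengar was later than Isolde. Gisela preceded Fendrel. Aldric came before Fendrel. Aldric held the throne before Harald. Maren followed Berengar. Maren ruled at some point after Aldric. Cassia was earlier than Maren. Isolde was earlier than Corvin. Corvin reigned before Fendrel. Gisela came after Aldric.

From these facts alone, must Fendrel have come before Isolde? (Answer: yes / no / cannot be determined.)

Tracing the constraints gives Isolde → Corvin → Fendrel, so Isolde must come before Fendrel.
That means Fendrel cannot be before Isolde.

no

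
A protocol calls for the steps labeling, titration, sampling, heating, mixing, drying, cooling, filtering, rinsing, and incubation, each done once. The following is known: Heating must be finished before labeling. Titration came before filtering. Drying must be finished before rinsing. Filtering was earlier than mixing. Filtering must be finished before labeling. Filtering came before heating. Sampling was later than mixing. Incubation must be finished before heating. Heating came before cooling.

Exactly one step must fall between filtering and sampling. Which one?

Tracing the constraints gives filtering → mixing → sampling, so mixing sits after filtering and before sampling.
No other step is forced both after filtering and before sampling.

mixing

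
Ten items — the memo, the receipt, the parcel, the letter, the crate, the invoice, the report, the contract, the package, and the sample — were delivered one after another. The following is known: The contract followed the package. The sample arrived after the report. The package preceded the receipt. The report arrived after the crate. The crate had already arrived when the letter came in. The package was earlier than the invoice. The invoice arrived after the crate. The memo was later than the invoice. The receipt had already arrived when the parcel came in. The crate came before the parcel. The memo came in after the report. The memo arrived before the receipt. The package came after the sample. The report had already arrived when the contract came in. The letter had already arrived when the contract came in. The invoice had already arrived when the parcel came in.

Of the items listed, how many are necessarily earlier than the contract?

5

Directly stated before the contract: the letter, the package, and the report.
The crate reaches the contract via the crate → the report → the contract.
The sample reaches the contract via the sample → the package → the contract.
That's the crate, the letter, the package, the report, and the sample — 5 in all.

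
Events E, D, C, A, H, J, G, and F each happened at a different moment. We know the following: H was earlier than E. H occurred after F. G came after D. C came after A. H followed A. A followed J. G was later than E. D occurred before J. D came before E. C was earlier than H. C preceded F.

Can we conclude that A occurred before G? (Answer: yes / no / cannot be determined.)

Chain the constraints: A → H → E → G. Each link is directly stated, so A comes before G.

yes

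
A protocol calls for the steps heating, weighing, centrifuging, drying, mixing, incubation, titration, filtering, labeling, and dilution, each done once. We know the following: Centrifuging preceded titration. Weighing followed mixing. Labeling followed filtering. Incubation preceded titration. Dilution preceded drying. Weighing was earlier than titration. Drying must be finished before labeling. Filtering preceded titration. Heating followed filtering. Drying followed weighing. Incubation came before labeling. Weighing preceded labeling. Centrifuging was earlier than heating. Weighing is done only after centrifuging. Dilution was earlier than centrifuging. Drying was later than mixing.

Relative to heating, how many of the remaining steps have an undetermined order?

Forced before heating: centrifuging, dilution, and filtering.
That leaves drying, incubation, labeling, mixing, titration, and weighing with no forced order relative to heating — 6.

6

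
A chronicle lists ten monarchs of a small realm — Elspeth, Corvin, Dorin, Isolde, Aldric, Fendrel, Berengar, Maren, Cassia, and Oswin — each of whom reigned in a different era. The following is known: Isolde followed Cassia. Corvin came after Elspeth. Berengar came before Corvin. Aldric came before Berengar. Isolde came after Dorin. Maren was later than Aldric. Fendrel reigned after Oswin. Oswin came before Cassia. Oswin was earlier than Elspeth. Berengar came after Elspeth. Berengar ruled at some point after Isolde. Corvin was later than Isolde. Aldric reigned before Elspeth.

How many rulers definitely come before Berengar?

6

Directly stated before Berengar: Aldric, Elspeth, and Isolde.
Cassia reaches Berengar via Cassia → Isolde → Berengar.
Dorin reaches Berengar via Dorin → Isolde → Berengar.
Oswin reaches Berengar via Oswin → Elspeth → Berengar.
No chain forces Corvin (or any of the others) ahead of Berengar.
That's Aldric, Cassia, Dorin, Elspeth, Isolde, and Oswin — 6 in all.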